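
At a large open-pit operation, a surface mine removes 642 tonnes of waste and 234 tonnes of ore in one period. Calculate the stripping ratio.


Stripping ratio = waste tonnage / ore tonnage
= 642 / 234
= 2.7436

2.7436


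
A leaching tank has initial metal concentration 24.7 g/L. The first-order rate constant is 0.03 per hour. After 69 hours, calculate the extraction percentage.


Compute the exponent:
-k * t = -0.03 * 69 = -2.07
Remaining concentration:
C = 24.7 * exp(-2.07)
= 24.7 * 0.1261857817
= 3.116788808 g/L
Extracted = 24.7 - 3.116788808 = 21.58321119 g/L
Extraction % = 21.58321119 / 24.7 * 100
= 87.3814%

87.3814%


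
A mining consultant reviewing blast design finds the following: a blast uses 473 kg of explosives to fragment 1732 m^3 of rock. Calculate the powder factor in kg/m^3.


0.2731 kg/m^3

Powder factor = explosive mass / rock volume
= 473 / 1732
= 0.2731 kg/m^3


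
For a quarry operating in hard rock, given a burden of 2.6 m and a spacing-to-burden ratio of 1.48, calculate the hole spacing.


3.848 m

Spacing = burden * ratio
= 2.6 * 1.48
= 3.848 m


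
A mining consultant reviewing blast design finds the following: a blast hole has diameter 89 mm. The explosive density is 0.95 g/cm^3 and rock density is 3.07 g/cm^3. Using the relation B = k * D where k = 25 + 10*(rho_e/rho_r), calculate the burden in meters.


First, compute k:
rho_e / rho_r = 0.95 / 3.07 = 0.3094462541
k = 25 + 10 * 0.3094462541 = 28.09446254
Then, compute burden:
B = k * D / 1000 = 28.09446254 * 89 / 1000
= 2500.407166 / 1000
= 2.5004 m

2.5004 m


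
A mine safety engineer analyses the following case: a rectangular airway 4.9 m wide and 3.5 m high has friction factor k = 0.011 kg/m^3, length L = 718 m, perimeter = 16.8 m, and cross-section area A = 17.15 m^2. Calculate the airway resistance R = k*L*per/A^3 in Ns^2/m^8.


0.0263 Ns^2/m^8

Compute the numerator:
k * L * per = 0.011 * 718 * 16.8
= 132.6864
Compute the denominator:
A^3 = 17.15^3 = 5044.200875
Resistance:
R = 132.6864 / 5044.200875
= 0.0263 Ns^2/m^8


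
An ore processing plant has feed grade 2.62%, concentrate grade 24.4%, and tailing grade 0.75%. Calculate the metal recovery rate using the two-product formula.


73.6375%

Using the two-product formula:
R = 100 * c * (f - t) / (f * (c - t))
Numerator = 100 * 24.4 * (2.62 - 0.75)
= 100 * 24.4 * 1.87
= 4562.8
Denominator = 2.62 * (24.4 - 0.75)
= 2.62 * 23.65
= 61.963
R = 4562.8 / 61.963
= 73.6375%


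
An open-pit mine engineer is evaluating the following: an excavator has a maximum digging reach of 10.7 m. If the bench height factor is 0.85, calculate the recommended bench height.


9.095 m

Bench height = reach * factor
= 10.7 * 0.85
= 9.095 m


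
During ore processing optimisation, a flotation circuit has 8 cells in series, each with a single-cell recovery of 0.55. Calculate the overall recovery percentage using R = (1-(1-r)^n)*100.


Complement of single-cell recovery:
1 - r = 1 - 0.55 = 0.45
Raise to power n:
(1 - r)^8 = 0.45^8 = 0.001681512539
Overall recovery:
R = (1 - 0.001681512539) * 100
= 99.8318%

99.8318%


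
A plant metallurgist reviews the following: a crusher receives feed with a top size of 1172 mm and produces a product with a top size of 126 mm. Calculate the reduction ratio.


Reduction ratio = feed size / product size
= 1172 / 126
= 9.3016

9.3016


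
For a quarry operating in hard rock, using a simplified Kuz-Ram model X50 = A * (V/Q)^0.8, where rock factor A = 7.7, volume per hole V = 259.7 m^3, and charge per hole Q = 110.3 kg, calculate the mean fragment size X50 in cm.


Compute V/Q:
V/Q = 259.7 / 110.3 = 2.354487761
Raise to the power 0.8:
(V/Q)^0.8 = 2.354487761^0.8 = 1.983887997
Multiply by A:
X50 = 7.7 * 1.983887997
= 15.2759 cm

15.2759 cm


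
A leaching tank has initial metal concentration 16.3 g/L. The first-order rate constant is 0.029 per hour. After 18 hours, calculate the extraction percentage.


40.6667%

Compute the exponent:
-k * t = -0.029 * 18 = -0.522
Remaining concentration:
C = 16.3 * exp(-0.522)
= 16.3 * 0.5933326951
= 9.671322931 g/L
Extracted = 16.3 - 9.671322931 = 6.628677069 g/L
Extraction % = 6.628677069 / 16.3 * 100
= 40.6667%


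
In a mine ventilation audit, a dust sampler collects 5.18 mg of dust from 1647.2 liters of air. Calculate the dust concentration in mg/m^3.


3.1447 mg/m^3

Convert liters to m^3: 1 m^3 = 1000 L
Concentration = mass / volume * 1000
= 5.18 / 1647.2 * 1000
= 0.003144730452 * 1000
= 3.1447 mg/m^3


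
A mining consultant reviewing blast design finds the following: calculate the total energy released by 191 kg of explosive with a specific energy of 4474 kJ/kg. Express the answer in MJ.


854.534 MJ

Energy = mass * specific_energy / 1000
= 191 * 4474 / 1000
= 854534 / 1000
= 854.534 MJ


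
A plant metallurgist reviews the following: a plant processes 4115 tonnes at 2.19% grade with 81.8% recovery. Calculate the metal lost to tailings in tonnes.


16.4016 tonnes

Total metal in feed:
= 4115 * 2.19 / 100 = 90.1185 tonnes
Metal recovered:
= 90.1185 * 81.8 / 100 = 73.716933 tonnes
Metal lost to tailings:
= 90.1185 - 73.716933
= 16.4016 tonnes


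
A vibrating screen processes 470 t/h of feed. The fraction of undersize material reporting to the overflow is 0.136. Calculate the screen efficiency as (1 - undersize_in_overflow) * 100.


Screen efficiency = (1 - fraction of undersize in overflow) * 100
= (1 - 0.136) * 100
= 0.864 * 100
= 86.4%

86.4%


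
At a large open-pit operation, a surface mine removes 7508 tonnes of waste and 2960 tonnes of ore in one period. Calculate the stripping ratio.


2.5365

Stripping ratio = waste tonnage / ore tonnage
= 7508 / 2960
= 2.5365


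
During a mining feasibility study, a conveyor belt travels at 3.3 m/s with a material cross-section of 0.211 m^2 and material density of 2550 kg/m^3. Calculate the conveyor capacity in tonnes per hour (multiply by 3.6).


Volumetric flow = speed * area
= 3.3 * 0.211 = 0.6963 m^3/s
Mass flow = volumetric * density
= 0.6963 * 2550 = 1775.565 kg/s
Convert to t/h: multiply by 3.6
Capacity = 1775.565 * 3.6
= 6392.034 t/h

6392.034 t/h


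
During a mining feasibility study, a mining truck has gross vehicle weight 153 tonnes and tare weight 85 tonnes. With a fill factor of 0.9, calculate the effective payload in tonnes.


Maximum payload = gross - tare
= 153 - 85 = 68 tonnes
Effective payload = max payload * fill factor
= 68 * 0.9
= 61.2 tonnes

61.2 tonnes


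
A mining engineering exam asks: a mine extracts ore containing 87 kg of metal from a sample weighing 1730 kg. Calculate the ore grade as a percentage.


5.0289%

Ore grade = (metal mass / ore mass) * 100
= (87 / 1730) * 100
= 0.05028901734 * 100
= 5.0289%


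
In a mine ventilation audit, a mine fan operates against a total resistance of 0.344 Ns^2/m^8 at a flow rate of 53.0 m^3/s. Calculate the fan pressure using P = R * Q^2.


966.296 Pa

Compute Q^2:
Q^2 = 53.0^2 = 2809.0
Compute pressure:
P = R * Q^2 = 0.344 * 2809.0
= 966.296 Pa


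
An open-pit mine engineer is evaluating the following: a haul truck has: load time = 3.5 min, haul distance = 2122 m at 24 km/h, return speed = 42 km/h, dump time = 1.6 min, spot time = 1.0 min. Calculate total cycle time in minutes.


14.4364 min

Convert haul speed to m/min: 24 * 1000/60 = 400 m/min
Haul time = 2122 / 400 = 5.305 min
Convert return speed to m/min: 42 * 1000/60 = 700 m/min
Return time = 2122 / 700 = 3.031428571 min
Total cycle time:
= 3.5 + 5.305 + 1.6 + 3.031428571 + 1.0
= 14.4364 min


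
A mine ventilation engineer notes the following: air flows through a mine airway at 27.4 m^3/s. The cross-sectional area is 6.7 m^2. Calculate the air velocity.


4.0896 m/s

Velocity = flow rate / cross-sectional area
= 27.4 / 6.7
= 4.0896 m/s


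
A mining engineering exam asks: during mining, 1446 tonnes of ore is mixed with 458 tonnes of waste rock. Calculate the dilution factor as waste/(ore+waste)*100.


24.0546%

Total material = ore + waste
= 1446 + 458 = 1904 tonnes
Dilution = waste / total * 100
= 458 / 1904 * 100
= 0.2405462185 * 100
= 24.0546%


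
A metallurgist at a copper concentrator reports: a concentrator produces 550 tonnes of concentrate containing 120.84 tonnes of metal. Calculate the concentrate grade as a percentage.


21.9709%

Grade = (metal in concentrate / concentrate mass) * 100
= (120.84 / 550) * 100
= 0.2197090909 * 100
= 21.9709%


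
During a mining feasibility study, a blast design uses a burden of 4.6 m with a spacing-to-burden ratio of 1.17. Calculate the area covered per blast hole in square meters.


First, find the spacing:
Spacing = burden * ratio = 4.6 * 1.17
= 5.382 m
Then, calculate the area:
Area = burden * spacing = 4.6 * 5.382
= 24.7572 m^2

24.7572 m^2


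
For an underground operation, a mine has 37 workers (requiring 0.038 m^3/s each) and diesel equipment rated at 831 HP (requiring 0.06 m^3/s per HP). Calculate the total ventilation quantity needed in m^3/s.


51.266 m^3/s

Airflow for workers:
Q_people = 37 * 0.038 = 1.406 m^3/s
Airflow for diesel equipment:
Q_diesel = 831 * 0.06 = 49.86 m^3/s
Total ventilation:
Q_total = 1.406 + 49.86
= 51.266 m^3/s


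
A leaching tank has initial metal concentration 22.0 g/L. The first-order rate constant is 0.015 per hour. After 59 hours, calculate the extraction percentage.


58.7286%

Compute the exponent:
-k * t = -0.015 * 59 = -0.885
Remaining concentration:
C = 22.0 * exp(-0.885)
= 22.0 * 0.4127141733
= 9.079711812 g/L
Extracted = 22.0 - 9.079711812 = 12.92028819 g/L
Extraction % = 12.92028819 / 22.0 * 100
= 58.7286%


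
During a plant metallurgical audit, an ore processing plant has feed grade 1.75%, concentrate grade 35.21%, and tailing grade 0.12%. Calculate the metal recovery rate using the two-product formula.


Using the two-product formula:
R = 100 * c * (f - t) / (f * (c - t))
Numerator = 100 * 35.21 * (1.75 - 0.12)
= 100 * 35.21 * 1.63
= 5739.23
Denominator = 1.75 * (35.21 - 0.12)
= 1.75 * 35.09
= 61.4075
R = 5739.23 / 61.4075
= 93.4614%

93.4614%


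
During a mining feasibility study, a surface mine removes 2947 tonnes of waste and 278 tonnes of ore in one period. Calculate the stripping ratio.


Stripping ratio = waste tonnage / ore tonnage
= 2947 / 278
= 10.6007

10.6007


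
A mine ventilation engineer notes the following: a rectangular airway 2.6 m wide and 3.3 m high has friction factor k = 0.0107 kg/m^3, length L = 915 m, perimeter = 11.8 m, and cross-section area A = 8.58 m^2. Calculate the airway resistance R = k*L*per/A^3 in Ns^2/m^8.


0.1829 Ns^2/m^8

Compute the numerator:
k * L * per = 0.0107 * 915 * 11.8
= 115.5279
Compute the denominator:
A^3 = 8.58^3 = 631.628712
Resistance:
R = 115.5279 / 631.628712
= 0.1829 Ns^2/m^8


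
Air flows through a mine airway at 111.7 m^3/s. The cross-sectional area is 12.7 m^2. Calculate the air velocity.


Velocity = flow rate / cross-sectional area
= 111.7 / 12.7
= 8.7953 m/s

8.7953 m/s


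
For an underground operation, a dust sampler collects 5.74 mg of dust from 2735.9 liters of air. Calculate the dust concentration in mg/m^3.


2.098 mg/m^3

Convert liters to m^3: 1 m^3 = 1000 L
Concentration = mass / volume * 1000
= 5.74 / 2735.9 * 1000
= 0.002098029899 * 1000
= 2.098 mg/m^3


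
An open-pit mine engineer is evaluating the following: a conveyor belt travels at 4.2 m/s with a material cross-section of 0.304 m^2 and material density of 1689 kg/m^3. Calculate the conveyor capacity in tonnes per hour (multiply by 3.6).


Volumetric flow = speed * area
= 4.2 * 0.304 = 1.2768 m^3/s
Mass flow = volumetric * density
= 1.2768 * 1689 = 2156.5152 kg/s
Convert to t/h: multiply by 3.6
Capacity = 2156.5152 * 3.6
= 7763.4547 t/h

7763.4547 t/h


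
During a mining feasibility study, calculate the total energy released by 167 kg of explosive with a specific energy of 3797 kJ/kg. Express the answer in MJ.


Energy = mass * specific_energy / 1000
= 167 * 3797 / 1000
= 634099 / 1000
= 634.099 MJ

634.099 MJ


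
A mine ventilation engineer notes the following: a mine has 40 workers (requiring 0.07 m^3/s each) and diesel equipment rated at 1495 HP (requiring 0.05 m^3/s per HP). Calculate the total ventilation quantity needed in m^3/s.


Airflow for workers:
Q_people = 40 * 0.07 = 2.8 m^3/s
Airflow for diesel equipment:
Q_diesel = 1495 * 0.05 = 74.75 m^3/s
Total ventilation:
Q_total = 2.8 + 74.75
= 77.55 m^3/s

77.55 m^3/s


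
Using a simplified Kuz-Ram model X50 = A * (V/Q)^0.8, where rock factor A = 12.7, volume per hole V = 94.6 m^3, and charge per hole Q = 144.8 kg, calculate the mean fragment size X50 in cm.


Compute V/Q:
V/Q = 94.6 / 144.8 = 0.6533149171
Raise to the power 0.8:
(V/Q)^0.8 = 0.6533149171^0.8 = 0.7113741171
Multiply by A:
X50 = 12.7 * 0.7113741171
= 9.0345 cm

9.0345 cm


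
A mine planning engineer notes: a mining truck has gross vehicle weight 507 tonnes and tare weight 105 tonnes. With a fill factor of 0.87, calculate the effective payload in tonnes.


Maximum payload = gross - tare
= 507 - 105 = 402 tonnes
Effective payload = max payload * fill factor
= 402 * 0.87
= 349.74 tonnes

349.74 tonnes


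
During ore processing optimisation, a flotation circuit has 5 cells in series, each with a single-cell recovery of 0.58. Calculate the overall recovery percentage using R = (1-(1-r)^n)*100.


98.6931%

Complement of single-cell recovery:
1 - r = 1 - 0.58 = 0.42
Raise to power n:
(1 - r)^5 = 0.42^5 = 0.0130691232
Overall recovery:
R = (1 - 0.0130691232) * 100
= 98.6931%


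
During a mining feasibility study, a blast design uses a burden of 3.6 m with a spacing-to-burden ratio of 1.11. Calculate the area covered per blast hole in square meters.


First, find the spacing:
Spacing = burden * ratio = 3.6 * 1.11
= 3.996 m
Then, calculate the area:
Area = burden * spacing = 3.6 * 3.996
= 14.3856 m^2

14.3856 m^2


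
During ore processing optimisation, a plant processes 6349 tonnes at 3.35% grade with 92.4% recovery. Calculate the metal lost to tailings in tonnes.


Total metal in feed:
= 6349 * 3.35 / 100 = 212.6915 tonnes
Metal recovered:
= 212.6915 * 92.4 / 100 = 196.526946 tonnes
Metal lost to tailings:
= 212.6915 - 196.526946
= 16.1646 tonnes

16.1646 tonnes


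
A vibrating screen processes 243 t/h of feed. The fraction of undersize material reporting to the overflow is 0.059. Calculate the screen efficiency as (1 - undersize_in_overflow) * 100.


Screen efficiency = (1 - fraction of undersize in overflow) * 100
= (1 - 0.059) * 100
= 0.941 * 100
= 94.1%

94.1%


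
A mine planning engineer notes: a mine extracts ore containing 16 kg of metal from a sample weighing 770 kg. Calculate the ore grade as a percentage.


2.0779%

Ore grade = (metal mass / ore mass) * 100
= (16 / 770) * 100
= 0.02077922078 * 100
= 2.0779%


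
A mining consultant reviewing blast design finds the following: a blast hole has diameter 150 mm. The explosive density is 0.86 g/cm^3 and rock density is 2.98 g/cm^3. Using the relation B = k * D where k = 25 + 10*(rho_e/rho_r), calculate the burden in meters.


4.1829 m

First, compute k:
rho_e / rho_r = 0.86 / 2.98 = 0.288590604
k = 25 + 10 * 0.288590604 = 27.88590604
Then, compute burden:
B = k * D / 1000 = 27.88590604 * 150 / 1000
= 4182.885906 / 1000
= 4.1829 m


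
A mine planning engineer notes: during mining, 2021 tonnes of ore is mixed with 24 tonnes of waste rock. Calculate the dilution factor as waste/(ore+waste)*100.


1.1736%

Total material = ore + waste
= 2021 + 24 = 2045 tonnes
Dilution = waste / total * 100
= 24 / 2045 * 100
= 0.01173594132 * 100
= 1.1736%


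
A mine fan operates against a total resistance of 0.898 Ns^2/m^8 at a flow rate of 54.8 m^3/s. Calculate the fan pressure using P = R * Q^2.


2696.7299 Pa

Compute Q^2:
Q^2 = 54.8^2 = 3003.04
Compute pressure:
P = R * Q^2 = 0.898 * 3003.04
= 2696.7299 Pa


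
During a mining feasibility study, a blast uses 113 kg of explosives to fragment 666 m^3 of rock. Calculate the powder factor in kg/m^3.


0.1697 kg/m^3

Powder factor = explosive mass / rock volume
= 113 / 666
= 0.1697 kg/m^3


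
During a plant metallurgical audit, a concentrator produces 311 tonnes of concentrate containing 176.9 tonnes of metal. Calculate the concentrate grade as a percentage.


Grade = (metal in concentrate / concentrate mass) * 100
= (176.9 / 311) * 100
= 0.5688102894 * 100
= 56.881%

56.881%


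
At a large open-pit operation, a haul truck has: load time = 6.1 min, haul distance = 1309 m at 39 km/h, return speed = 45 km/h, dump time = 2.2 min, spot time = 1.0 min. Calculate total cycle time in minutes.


Convert haul speed to m/min: 39 * 1000/60 = 650 m/min
Haul time = 1309 / 650 = 2.013846154 min
Convert return speed to m/min: 45 * 1000/60 = 750 m/min
Return time = 1309 / 750 = 1.745333333 min
Total cycle time:
= 6.1 + 2.013846154 + 2.2 + 1.745333333 + 1.0
= 13.0592 min

13.0592 min


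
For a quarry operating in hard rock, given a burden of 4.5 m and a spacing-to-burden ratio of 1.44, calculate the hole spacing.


6.48 m

Spacing = burden * ratio
= 4.5 * 1.44
= 6.48 m


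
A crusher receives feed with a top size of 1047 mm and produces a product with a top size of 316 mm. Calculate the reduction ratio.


3.3133

Reduction ratio = feed size / product size
= 1047 / 316
= 3.3133


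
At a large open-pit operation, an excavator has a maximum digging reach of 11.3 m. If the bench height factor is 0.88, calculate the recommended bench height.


9.944 m

Bench height = reach * factor
= 11.3 * 0.88
= 9.944 m


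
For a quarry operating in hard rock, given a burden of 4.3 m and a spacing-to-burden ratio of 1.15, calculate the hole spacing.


Spacing = burden * ratio
= 4.3 * 1.15
= 4.945 m

4.945 m


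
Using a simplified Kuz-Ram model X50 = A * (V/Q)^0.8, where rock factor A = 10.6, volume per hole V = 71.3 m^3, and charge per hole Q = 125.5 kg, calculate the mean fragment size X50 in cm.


Compute V/Q:
V/Q = 71.3 / 125.5 = 0.56812749
Raise to the power 0.8:
(V/Q)^0.8 = 0.56812749^0.8 = 0.6361457693
Multiply by A:
X50 = 10.6 * 0.6361457693
= 6.7431 cm

6.7431 cm


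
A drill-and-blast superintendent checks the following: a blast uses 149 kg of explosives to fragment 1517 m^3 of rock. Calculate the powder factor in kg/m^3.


Powder factor = explosive mass / rock volume
= 149 / 1517
= 0.0982 kg/m^3

0.0982 kg/m^3


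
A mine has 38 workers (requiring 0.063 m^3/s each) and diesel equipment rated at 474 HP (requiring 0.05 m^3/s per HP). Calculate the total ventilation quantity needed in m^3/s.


26.094 m^3/s

Airflow for workers:
Q_people = 38 * 0.063 = 2.394 m^3/s
Airflow for diesel equipment:
Q_diesel = 474 * 0.05 = 23.7 m^3/s
Total ventilation:
Q_total = 2.394 + 23.7
= 26.094 m^3/s


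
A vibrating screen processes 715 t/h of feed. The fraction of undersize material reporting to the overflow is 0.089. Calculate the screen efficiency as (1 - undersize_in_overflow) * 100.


91.1%

Screen efficiency = (1 - fraction of undersize in overflow) * 100
= (1 - 0.089) * 100
= 0.911 * 100
= 91.1%


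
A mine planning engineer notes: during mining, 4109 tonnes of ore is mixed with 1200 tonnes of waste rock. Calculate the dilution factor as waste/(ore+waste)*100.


22.6031%

Total material = ore + waste
= 4109 + 1200 = 5309 tonnes
Dilution = waste / total * 100
= 1200 / 5309 * 100
= 0.2260312677 * 100
= 22.6031%


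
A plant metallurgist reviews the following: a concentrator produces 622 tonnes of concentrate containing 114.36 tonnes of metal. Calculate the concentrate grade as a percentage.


Grade = (metal in concentrate / concentrate mass) * 100
= (114.36 / 622) * 100
= 0.1838585209 * 100
= 18.3859%

18.3859%


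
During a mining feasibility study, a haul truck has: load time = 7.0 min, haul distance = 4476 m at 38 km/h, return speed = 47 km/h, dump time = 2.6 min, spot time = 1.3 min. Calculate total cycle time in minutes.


Convert haul speed to m/min: 38 * 1000/60 = 633.3333333 m/min
Haul time = 4476 / 633.3333333 = 7.067368421 min
Convert return speed to m/min: 47 * 1000/60 = 783.3333333 m/min
Return time = 4476 / 783.3333333 = 5.714042553 min
Total cycle time:
= 7.0 + 7.067368421 + 2.6 + 5.714042553 + 1.3
= 23.6814 min

23.6814 min


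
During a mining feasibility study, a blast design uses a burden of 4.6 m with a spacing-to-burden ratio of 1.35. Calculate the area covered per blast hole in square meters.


First, find the spacing:
Spacing = burden * ratio = 4.6 * 1.35
= 6.21 m
Then, calculate the area:
Area = burden * spacing = 4.6 * 6.21
= 28.566 m^2

28.566 m^2


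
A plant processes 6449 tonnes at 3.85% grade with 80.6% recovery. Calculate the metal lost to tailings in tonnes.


48.1676 tonnes

Total metal in feed:
= 6449 * 3.85 / 100 = 248.2865 tonnes
Metal recovered:
= 248.2865 * 80.6 / 100 = 200.118919 tonnes
Metal lost to tailings:
= 248.2865 - 200.118919
= 48.1676 tonnes


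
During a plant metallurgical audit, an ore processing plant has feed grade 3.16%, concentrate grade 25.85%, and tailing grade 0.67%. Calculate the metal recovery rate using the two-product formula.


80.8941%

Using the two-product formula:
R = 100 * c * (f - t) / (f * (c - t))
Numerator = 100 * 25.85 * (3.16 - 0.67)
= 100 * 25.85 * 2.49
= 6436.65
Denominator = 3.16 * (25.85 - 0.67)
= 3.16 * 25.18
= 79.5688
R = 6436.65 / 79.5688
= 80.8941%


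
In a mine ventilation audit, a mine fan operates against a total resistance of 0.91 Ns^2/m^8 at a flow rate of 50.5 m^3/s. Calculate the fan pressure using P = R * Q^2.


Compute Q^2:
Q^2 = 50.5^2 = 2550.25
Compute pressure:
P = R * Q^2 = 0.91 * 2550.25
= 2320.7275 Pa

2320.7275 Pa


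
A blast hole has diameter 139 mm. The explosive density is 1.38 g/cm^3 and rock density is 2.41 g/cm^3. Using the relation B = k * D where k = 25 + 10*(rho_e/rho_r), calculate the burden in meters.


First, compute k:
rho_e / rho_r = 1.38 / 2.41 = 0.5726141079
k = 25 + 10 * 0.5726141079 = 30.72614108
Then, compute burden:
B = k * D / 1000 = 30.72614108 * 139 / 1000
= 4270.93361 / 1000
= 4.2709 m

4.2709 m


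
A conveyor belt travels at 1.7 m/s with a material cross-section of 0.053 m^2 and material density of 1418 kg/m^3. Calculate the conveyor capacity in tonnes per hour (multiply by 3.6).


459.9425 t/h

Volumetric flow = speed * area
= 1.7 * 0.053 = 0.0901 m^3/s
Mass flow = volumetric * density
= 0.0901 * 1418 = 127.7618 kg/s
Convert to t/h: multiply by 3.6
Capacity = 127.7618 * 3.6
= 459.9425 t/h


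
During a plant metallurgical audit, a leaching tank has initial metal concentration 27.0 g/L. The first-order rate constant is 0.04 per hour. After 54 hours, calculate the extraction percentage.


88.4675%

Compute the exponent:
-k * t = -0.04 * 54 = -2.16
Remaining concentration:
C = 27.0 * exp(-2.16)
= 27.0 * 0.115325121
= 3.113778268 g/L
Extracted = 27.0 - 3.113778268 = 23.88622173 g/L
Extraction % = 23.88622173 / 27.0 * 100
= 88.4675%


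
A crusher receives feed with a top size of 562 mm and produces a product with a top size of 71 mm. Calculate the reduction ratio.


Reduction ratio = feed size / product size
= 562 / 71
= 7.9155

7.9155


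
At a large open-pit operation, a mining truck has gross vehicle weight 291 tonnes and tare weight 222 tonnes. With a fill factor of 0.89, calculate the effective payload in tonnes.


Maximum payload = gross - tare
= 291 - 222 = 69 tonnes
Effective payload = max payload * fill factor
= 69 * 0.89
= 61.41 tonnes

61.41 tonnes


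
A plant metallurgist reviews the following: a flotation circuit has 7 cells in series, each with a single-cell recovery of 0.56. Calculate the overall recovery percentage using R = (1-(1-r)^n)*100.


Complement of single-cell recovery:
1 - r = 1 - 0.56 = 0.44
Raise to power n:
(1 - r)^7 = 0.44^7 = 0.003192778097
Overall recovery:
R = (1 - 0.003192778097) * 100
= 99.6807%

99.6807%


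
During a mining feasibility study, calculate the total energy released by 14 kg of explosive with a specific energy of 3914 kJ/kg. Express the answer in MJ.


Energy = mass * specific_energy / 1000
= 14 * 3914 / 1000
= 54796 / 1000
= 54.796 MJ

54.796 MJ


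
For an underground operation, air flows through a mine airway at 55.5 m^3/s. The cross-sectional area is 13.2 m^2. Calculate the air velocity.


4.2045 m/s

Velocity = flow rate / cross-sectional area
= 55.5 / 13.2
= 4.2045 m/s


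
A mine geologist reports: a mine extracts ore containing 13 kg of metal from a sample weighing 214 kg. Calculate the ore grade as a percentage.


Ore grade = (metal mass / ore mass) * 100
= (13 / 214) * 100
= 0.06074766355 * 100
= 6.0748%

6.0748%


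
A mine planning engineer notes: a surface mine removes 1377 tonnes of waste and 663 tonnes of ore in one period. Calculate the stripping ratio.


Stripping ratio = waste tonnage / ore tonnage
= 1377 / 663
= 2.0769

2.0769


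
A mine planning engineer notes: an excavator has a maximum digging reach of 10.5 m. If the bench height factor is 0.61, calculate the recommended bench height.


Bench height = reach * factor
= 10.5 * 0.61
= 6.405 m

6.405 m


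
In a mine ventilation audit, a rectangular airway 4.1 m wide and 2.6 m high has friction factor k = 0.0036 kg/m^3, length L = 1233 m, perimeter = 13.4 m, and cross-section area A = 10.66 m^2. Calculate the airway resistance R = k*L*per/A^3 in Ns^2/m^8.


Compute the numerator:
k * L * per = 0.0036 * 1233 * 13.4
= 59.47992
Compute the denominator:
A^3 = 10.66^3 = 1211.355496
Resistance:
R = 59.47992 / 1211.355496
= 0.0491 Ns^2/m^8

0.0491 Ns^2/m^8


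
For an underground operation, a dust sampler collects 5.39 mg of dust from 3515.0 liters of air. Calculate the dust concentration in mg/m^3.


Convert liters to m^3: 1 m^3 = 1000 L
Concentration = mass / volume * 1000
= 5.39 / 3515.0 * 1000
= 0.001533428165 * 1000
= 1.5334 mg/m^3

1.5334 mg/m^3


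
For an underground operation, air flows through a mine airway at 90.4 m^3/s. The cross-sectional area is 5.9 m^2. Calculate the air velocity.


Velocity = flow rate / cross-sectional area
= 90.4 / 5.9
= 15.322 m/s

15.322 m/s


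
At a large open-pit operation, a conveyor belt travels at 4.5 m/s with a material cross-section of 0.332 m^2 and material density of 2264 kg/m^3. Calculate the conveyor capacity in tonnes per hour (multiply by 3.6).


12176.6976 t/h

Volumetric flow = speed * area
= 4.5 * 0.332 = 1.494 m^3/s
Mass flow = volumetric * density
= 1.494 * 2264 = 3382.416 kg/s
Convert to t/h: multiply by 3.6
Capacity = 3382.416 * 3.6
= 12176.6976 t/h


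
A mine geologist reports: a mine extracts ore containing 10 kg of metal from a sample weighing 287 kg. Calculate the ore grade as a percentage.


Ore grade = (metal mass / ore mass) * 100
= (10 / 287) * 100
= 0.03484320557 * 100
= 3.4843%

3.4843%


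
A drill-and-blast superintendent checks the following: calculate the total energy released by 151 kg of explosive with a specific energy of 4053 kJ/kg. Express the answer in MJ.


612.003 MJ

Energy = mass * specific_energy / 1000
= 151 * 4053 / 1000
= 612003 / 1000
= 612.003 MJ


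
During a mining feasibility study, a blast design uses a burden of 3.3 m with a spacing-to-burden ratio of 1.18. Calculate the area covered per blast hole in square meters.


12.8502 m^2

First, find the spacing:
Spacing = burden * ratio = 3.3 * 1.18
= 3.894 m
Then, calculate the area:
Area = burden * spacing = 3.3 * 3.894
= 12.8502 m^2


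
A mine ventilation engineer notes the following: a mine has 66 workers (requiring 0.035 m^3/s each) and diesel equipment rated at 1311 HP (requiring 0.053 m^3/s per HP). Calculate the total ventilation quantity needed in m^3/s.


71.793 m^3/s

Airflow for workers:
Q_people = 66 * 0.035 = 2.31 m^3/s
Airflow for diesel equipment:
Q_diesel = 1311 * 0.053 = 69.483 m^3/s
Total ventilation:
Q_total = 2.31 + 69.483
= 71.793 m^3/s


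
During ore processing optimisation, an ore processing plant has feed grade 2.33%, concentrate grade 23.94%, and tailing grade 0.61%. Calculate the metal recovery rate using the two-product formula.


75.7499%

Using the two-product formula:
R = 100 * c * (f - t) / (f * (c - t))
Numerator = 100 * 23.94 * (2.33 - 0.61)
= 100 * 23.94 * 1.72
= 4117.68
Denominator = 2.33 * (23.94 - 0.61)
= 2.33 * 23.33
= 54.3589
R = 4117.68 / 54.3589
= 75.7499%


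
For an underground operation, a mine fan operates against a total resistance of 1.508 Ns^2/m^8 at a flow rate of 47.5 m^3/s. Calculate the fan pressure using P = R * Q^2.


Compute Q^2:
Q^2 = 47.5^2 = 2256.25
Compute pressure:
P = R * Q^2 = 1.508 * 2256.25
= 3402.425 Pa

3402.425 Pa


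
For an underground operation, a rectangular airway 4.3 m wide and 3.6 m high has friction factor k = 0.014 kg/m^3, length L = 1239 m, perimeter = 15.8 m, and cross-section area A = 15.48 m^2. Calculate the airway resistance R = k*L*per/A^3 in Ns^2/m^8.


Compute the numerator:
k * L * per = 0.014 * 1239 * 15.8
= 274.0668
Compute the denominator:
A^3 = 15.48^3 = 3709.478592
Resistance:
R = 274.0668 / 3709.478592
= 0.0739 Ns^2/m^8

0.0739 Ns^2/m^8


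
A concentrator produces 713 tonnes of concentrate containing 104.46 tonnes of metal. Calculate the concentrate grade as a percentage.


Grade = (metal in concentrate / concentrate mass) * 100
= (104.46 / 713) * 100
= 0.1465077139 * 100
= 14.6508%

14.6508%


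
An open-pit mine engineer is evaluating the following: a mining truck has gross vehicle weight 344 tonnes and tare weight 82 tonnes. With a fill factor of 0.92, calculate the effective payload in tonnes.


241.04 tonnes

Maximum payload = gross - tare
= 344 - 82 = 262 tonnes
Effective payload = max payload * fill factor
= 262 * 0.92
= 241.04 tonnes


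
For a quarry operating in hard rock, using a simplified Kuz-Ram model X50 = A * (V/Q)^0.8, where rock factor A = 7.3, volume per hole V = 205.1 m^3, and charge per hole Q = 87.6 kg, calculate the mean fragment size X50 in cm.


14.4176 cm

Compute V/Q:
V/Q = 205.1 / 87.6 = 2.341324201
Raise to the power 0.8:
(V/Q)^0.8 = 2.341324201^0.8 = 1.975009747
Multiply by A:
X50 = 7.3 * 1.975009747
= 14.4176 cm


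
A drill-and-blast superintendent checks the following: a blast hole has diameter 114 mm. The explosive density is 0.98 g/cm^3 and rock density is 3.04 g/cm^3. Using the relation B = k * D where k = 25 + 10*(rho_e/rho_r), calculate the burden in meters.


3.2175 m

First, compute k:
rho_e / rho_r = 0.98 / 3.04 = 0.3223684211
k = 25 + 10 * 0.3223684211 = 28.22368421
Then, compute burden:
B = k * D / 1000 = 28.22368421 * 114 / 1000
= 3217.5 / 1000
= 3.2175 m


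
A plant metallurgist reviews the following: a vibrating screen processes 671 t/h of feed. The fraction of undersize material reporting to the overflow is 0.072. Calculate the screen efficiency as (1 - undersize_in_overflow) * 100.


Screen efficiency = (1 - fraction of undersize in overflow) * 100
= (1 - 0.072) * 100
= 0.928 * 100
= 92.8%

92.8%


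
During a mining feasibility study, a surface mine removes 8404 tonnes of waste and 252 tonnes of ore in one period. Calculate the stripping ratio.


Stripping ratio = waste tonnage / ore tonnage
= 8404 / 252
= 33.3492

33.3492


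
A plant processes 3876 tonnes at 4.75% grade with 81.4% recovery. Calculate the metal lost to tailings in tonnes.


Total metal in feed:
= 3876 * 4.75 / 100 = 184.11 tonnes
Metal recovered:
= 184.11 * 81.4 / 100 = 149.86554 tonnes
Metal lost to tailings:
= 184.11 - 149.86554
= 34.2445 tonnes

34.2445 tonnes


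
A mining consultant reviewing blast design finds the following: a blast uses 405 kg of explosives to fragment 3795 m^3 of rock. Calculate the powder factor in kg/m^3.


Powder factor = explosive mass / rock volume
= 405 / 3795
= 0.1067 kg/m^3

0.1067 kg/m^3


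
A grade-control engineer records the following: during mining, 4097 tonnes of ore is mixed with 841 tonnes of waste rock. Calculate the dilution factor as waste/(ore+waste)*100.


17.0312%

Total material = ore + waste
= 4097 + 841 = 4938 tonnes
Dilution = waste / total * 100
= 841 / 4938 * 100
= 0.1703118672 * 100
= 17.0312%


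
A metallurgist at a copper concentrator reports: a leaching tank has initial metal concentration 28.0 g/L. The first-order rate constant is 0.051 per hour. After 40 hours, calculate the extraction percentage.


Compute the exponent:
-k * t = -0.051 * 40 = -2.04
Remaining concentration:
C = 28.0 * exp(-2.04)
= 28.0 * 0.1300287109
= 3.640803905 g/L
Extracted = 28.0 - 3.640803905 = 24.3591961 g/L
Extraction % = 24.3591961 / 28.0 * 100
= 86.9971%

86.9971%


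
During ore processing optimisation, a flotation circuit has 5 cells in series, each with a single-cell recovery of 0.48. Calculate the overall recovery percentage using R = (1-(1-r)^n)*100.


Complement of single-cell recovery:
1 - r = 1 - 0.48 = 0.52
Raise to power n:
(1 - r)^5 = 0.52^5 = 0.0380204032
Overall recovery:
R = (1 - 0.0380204032) * 100
= 96.198%

96.198%


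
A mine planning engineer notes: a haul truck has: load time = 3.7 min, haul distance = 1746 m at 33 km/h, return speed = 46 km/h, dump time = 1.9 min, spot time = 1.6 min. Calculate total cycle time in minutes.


Convert haul speed to m/min: 33 * 1000/60 = 550 m/min
Haul time = 1746 / 550 = 3.174545455 min
Convert return speed to m/min: 46 * 1000/60 = 766.6666667 m/min
Return time = 1746 / 766.6666667 = 2.277391304 min
Total cycle time:
= 3.7 + 3.174545455 + 1.9 + 2.277391304 + 1.6
= 12.6519 min

12.6519 min


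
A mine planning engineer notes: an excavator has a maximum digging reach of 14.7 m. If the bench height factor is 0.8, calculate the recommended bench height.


11.76 m

Bench height = reach * factor
= 14.7 * 0.8
= 11.76 m


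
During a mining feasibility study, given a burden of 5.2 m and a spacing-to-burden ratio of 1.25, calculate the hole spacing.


6.5 m

Spacing = burden * ratio
= 5.2 * 1.25
= 6.5 m


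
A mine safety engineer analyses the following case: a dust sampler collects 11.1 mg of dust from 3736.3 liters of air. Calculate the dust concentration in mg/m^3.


2.9709 mg/m^3

Convert liters to m^3: 1 m^3 = 1000 L
Concentration = mass / volume * 1000
= 11.1 / 3736.3 * 1000
= 0.002970853518 * 1000
= 2.9709 mg/m^3


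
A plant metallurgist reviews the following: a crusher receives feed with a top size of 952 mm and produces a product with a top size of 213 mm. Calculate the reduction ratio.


4.4695

Reduction ratio = feed size / product size
= 952 / 213
= 4.4695


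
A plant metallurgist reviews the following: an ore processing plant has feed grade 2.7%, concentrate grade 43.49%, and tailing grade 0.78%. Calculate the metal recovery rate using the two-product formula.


Using the two-product formula:
R = 100 * c * (f - t) / (f * (c - t))
Numerator = 100 * 43.49 * (2.7 - 0.78)
= 100 * 43.49 * 1.92
= 8350.08
Denominator = 2.7 * (43.49 - 0.78)
= 2.7 * 42.71
= 115.317
R = 8350.08 / 115.317
= 72.4098%

72.4098%


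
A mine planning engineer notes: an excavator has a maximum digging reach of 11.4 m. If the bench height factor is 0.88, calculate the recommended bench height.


10.032 m

Bench height = reach * factor
= 11.4 * 0.88
= 10.032 m


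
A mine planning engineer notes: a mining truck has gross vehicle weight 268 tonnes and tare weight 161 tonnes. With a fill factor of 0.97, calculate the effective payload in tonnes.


103.79 tonnes

Maximum payload = gross - tare
= 268 - 161 = 107 tonnes
Effective payload = max payload * fill factor
= 107 * 0.97
= 103.79 tonnes


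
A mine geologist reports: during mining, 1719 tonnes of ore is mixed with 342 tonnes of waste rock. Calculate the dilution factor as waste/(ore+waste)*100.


Total material = ore + waste
= 1719 + 342 = 2061 tonnes
Dilution = waste / total * 100
= 342 / 2061 * 100
= 0.1659388646 * 100
= 16.5939%

16.5939%


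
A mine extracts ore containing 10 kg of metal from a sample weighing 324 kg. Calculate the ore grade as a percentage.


3.0864%

Ore grade = (metal mass / ore mass) * 100
= (10 / 324) * 100
= 0.03086419753 * 100
= 3.0864%


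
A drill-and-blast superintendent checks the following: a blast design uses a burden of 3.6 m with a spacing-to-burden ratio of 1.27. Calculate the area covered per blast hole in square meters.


First, find the spacing:
Spacing = burden * ratio = 3.6 * 1.27
= 4.572 m
Then, calculate the area:
Area = burden * spacing = 3.6 * 4.572
= 16.4592 m^2

16.4592 m^2


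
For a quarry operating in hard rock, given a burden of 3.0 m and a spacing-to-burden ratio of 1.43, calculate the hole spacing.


4.29 m

Spacing = burden * ratio
= 3.0 * 1.43
= 4.29 m


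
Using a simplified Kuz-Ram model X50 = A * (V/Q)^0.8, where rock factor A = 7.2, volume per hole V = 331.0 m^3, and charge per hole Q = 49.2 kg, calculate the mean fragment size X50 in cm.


33.0844 cm

Compute V/Q:
V/Q = 331.0 / 49.2 = 6.727642276
Raise to the power 0.8:
(V/Q)^0.8 = 6.727642276^0.8 = 4.595050755
Multiply by A:
X50 = 7.2 * 4.595050755
= 33.0844 cm


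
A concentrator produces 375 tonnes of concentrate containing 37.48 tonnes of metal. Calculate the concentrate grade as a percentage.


Grade = (metal in concentrate / concentrate mass) * 100
= (37.48 / 375) * 100
= 0.09994666667 * 100
= 9.9947%

9.9947%


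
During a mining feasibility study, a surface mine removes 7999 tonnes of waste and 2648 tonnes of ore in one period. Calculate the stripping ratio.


3.0208

Stripping ratio = waste tonnage / ore tonnage
= 7999 / 2648
= 3.0208


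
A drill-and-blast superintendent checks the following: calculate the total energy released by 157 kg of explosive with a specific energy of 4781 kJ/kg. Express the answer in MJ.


750.617 MJ

Energy = mass * specific_energy / 1000
= 157 * 4781 / 1000
= 750617 / 1000
= 750.617 MJ


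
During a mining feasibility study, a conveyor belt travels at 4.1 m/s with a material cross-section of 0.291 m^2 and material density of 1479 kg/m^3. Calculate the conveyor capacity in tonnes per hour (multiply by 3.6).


6352.5416 t/h

Volumetric flow = speed * area
= 4.1 * 0.291 = 1.1931 m^3/s
Mass flow = volumetric * density
= 1.1931 * 1479 = 1764.5949 kg/s
Convert to t/h: multiply by 3.6
Capacity = 1764.5949 * 3.6
= 6352.5416 t/h


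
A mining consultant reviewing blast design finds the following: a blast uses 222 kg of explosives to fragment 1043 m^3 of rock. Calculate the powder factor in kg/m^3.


0.2128 kg/m^3

Powder factor = explosive mass / rock volume
= 222 / 1043
= 0.2128 kg/m^3


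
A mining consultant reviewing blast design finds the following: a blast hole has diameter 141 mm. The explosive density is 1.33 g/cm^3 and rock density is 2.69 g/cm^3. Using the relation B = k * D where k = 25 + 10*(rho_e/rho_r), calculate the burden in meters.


First, compute k:
rho_e / rho_r = 1.33 / 2.69 = 0.4944237918
k = 25 + 10 * 0.4944237918 = 29.94423792
Then, compute burden:
B = k * D / 1000 = 29.94423792 * 141 / 1000
= 4222.137546 / 1000
= 4.2221 m

4.2221 m


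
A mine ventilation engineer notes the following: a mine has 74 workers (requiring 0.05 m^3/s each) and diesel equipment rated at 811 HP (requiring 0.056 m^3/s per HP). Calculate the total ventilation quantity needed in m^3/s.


49.116 m^3/s

Airflow for workers:
Q_people = 74 * 0.05 = 3.7 m^3/s
Airflow for diesel equipment:
Q_diesel = 811 * 0.056 = 45.416 m^3/s
Total ventilation:
Q_total = 3.7 + 45.416
= 49.116 m^3/s


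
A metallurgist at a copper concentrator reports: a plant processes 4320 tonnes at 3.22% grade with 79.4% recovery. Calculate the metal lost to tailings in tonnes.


Total metal in feed:
= 4320 * 3.22 / 100 = 139.104 tonnes
Metal recovered:
= 139.104 * 79.4 / 100 = 110.448576 tonnes
Metal lost to tailings:
= 139.104 - 110.448576
= 28.6554 tonnes

28.6554 tonnes


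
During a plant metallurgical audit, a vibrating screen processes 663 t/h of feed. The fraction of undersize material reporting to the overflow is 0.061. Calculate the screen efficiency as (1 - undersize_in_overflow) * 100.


93.9%

Screen efficiency = (1 - fraction of undersize in overflow) * 100
= (1 - 0.061) * 100
= 0.939 * 100
= 93.9%
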